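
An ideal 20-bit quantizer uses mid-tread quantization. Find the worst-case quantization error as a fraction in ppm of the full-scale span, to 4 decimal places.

Rounding → worst-case error = ½ LSB = V_FS/2^21, so 1e+06/2097152 = 0.476837 ppm of full scale.

0.4768 ppm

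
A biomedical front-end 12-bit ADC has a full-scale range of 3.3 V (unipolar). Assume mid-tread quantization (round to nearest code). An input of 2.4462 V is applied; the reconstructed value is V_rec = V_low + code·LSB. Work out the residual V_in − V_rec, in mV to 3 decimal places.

LSB = 3.3/2^12 = 0.806 mV.
(V_in − V_low)/LSB = (2.4462 − 0)/0.000805664 = 3036.2531 → code 3036 (round).
Code 3036 maps back to 0 + 3036×0.000805664 V = 2.4459961 V.
Difference: 0.000203906 V → 0.204 mV.

0.204 mV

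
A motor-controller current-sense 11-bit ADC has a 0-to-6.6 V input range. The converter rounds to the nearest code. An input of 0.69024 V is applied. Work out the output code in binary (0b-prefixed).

With 2048 levels over 6.6 V, one step is 3.223 mV.
(V_in − V_low)/LSB = (0.69024 − 0) / 0.00322266 = 214.184.
round(214.184) = 214.
In binary (0b-prefixed): 0b11010110.

code 0b11010110 (decimal 214)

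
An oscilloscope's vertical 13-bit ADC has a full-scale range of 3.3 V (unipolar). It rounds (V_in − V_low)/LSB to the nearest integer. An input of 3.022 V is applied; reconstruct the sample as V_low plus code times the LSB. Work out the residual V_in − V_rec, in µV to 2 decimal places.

One LSB is 3.3 V / 8192 = 402.83 µV.
Scaled input = 7501.8861 LSBs, so code = 7502.
V_rec = 0 + 7502·0.000402832 = 3.0220459 V.
Error = 3.022 − 3.0220459 = -4.58984e-05 V = -45.90 µV.

-45.90 µV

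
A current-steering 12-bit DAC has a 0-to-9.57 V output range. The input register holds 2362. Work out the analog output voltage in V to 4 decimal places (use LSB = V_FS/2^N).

5.5186 V

LSB = 9.57 V / 2^12 = 2.336 mV.
V_out = 0 + 2362 × 0.00233643 V = 5.51864 V.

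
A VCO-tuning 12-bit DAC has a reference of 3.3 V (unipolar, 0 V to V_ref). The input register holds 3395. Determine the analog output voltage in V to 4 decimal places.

2.7352 V

LSB = 3.3 V / 2^12 = 0.806 mV.
V_out = 0 + 3395 × 0.000805664 V = 2.73523 V.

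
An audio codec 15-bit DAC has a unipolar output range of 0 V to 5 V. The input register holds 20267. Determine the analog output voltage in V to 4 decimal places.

LSB = 5 V / 2^15 = 152.59 µV.
V_out = 0 + 20267 × 0.000152588 V = 3.0925 V.

3.0925 V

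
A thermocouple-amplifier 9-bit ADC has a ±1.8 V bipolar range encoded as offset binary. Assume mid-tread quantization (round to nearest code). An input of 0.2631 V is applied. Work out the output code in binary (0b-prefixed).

code 0b100100101 (decimal 293)

LSB = 3.6 V / 512 = 7.031 mV.
Input sits at 293.419 steps above V_low.
So the output code is 293.
In binary (0b-prefixed): 0b100100101.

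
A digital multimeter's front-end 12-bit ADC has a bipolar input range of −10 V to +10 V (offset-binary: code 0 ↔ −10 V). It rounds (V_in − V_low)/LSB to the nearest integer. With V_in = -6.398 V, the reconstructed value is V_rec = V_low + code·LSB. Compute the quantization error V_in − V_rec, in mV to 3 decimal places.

-1.516 mV

Step size: 20 V ÷ 2^12 = 4.883 mV.
(-6.398 − (−10))/0.00488281 = 737.6896; round gives code 738.
Reconstructed: -6.3964844 V.
Error = -6.398 − (−6.3964844) = -0.00151563 V = -1.516 mV.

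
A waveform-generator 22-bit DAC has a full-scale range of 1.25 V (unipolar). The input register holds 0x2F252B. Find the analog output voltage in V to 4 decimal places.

LSB = 1.25 V / 2^22 = 0.30 µV.
Code 0x2F252B = 3089707 decimal.
V_out = 0 + 3089707 × 2.98023e-07 V = 0.920804 V.

0.9208 V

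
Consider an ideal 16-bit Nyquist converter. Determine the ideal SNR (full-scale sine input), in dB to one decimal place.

SNR ≈ 6.02·N + 1.76 dB = 6.02·16 + 1.76 = 98.08 dB.

98.1 dB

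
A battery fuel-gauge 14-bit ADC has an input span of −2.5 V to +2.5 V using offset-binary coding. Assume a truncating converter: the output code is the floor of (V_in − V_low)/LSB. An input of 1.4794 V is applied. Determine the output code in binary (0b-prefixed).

Full-scale span = 5 V; LSB = 5/2^14 = 305.18 µV.
(1.4794 − (−2.5)) / 0.000305176 = 13039.698 LSBs.
Floor → code 13039.
In binary (0b-prefixed): 0b11001011101111.

code 0b11001011101111 (decimal 13039)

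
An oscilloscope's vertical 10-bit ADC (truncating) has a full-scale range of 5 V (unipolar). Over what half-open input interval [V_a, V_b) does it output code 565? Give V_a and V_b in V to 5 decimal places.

[2.75879 V, 2.76367 V)

LSB = 5/2^10 = 4.883 mV.
V_a = V_low + 565·LSB = 2.75879 V; V_b = V_low + 566·LSB = 2.76367 V.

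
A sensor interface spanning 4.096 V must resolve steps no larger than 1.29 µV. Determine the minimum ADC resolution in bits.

Number of steps required ≥ 4.096 V / 1.29 µV = 3175193.80.
Need 2^N ≥ 3175193.80; 2^21 = 2097152, 2^22 = 4194304.
Minimum N = 22.

22 bits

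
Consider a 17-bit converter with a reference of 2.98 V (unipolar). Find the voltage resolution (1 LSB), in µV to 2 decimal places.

22.74 µV

Full-scale span = 2.98 V.
LSB = 2.98 / 2^17 = 2.98 / 131072 = 2.27356e-05 V = 22.74 µV.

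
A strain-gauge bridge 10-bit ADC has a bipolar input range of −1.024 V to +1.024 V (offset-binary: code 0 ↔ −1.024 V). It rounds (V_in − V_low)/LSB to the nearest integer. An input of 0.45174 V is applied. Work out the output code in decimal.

code 738

Full-scale span = 2.048 V; LSB = 2.048/2^10 = 2.000 mV.
Input sits at 737.870 steps above V_low.
Round → code 738.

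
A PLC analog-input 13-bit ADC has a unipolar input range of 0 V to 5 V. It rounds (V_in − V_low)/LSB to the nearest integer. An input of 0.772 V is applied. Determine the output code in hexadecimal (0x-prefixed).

code 0x4F1 (decimal 1265)

With 8192 levels over 5 V, one step is 0.610 mV.
Input sits at 1264.845 steps above V_low.
Round → code 1265.
In hexadecimal (0x-prefixed): 0x4F1.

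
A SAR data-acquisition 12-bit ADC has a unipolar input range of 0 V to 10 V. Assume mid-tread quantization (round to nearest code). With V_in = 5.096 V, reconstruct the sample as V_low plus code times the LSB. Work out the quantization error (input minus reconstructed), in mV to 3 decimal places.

0.785 mV

One LSB is 10 V / 4096 = 2.441 mV.
(V_in − V_low)/LSB = (5.096 − 0)/0.00244141 = 2087.3216 → code 2087 (round).
V_rec = 0 + 2087·0.00244141 = 5.0952148 V.
Error = 5.096 − 5.0952148 = 0.000785156 V = 0.785 mV.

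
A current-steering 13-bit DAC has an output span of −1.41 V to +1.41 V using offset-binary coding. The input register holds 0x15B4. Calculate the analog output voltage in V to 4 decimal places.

LSB = 2.82 V / 2^13 = 344.24 µV.
Code 0x15B4 = 5556 decimal.
V_out = (−1.41) + 5556 × 0.000344238 V = 0.502588 V.

0.5026 V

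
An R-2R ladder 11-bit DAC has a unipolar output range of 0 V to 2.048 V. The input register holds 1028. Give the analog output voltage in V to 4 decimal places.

1.0280 V

LSB = 2.048 V / 2^11 = 1.000 mV.
V_out = 0 + 1028 × 0.001 V = 1.028 V.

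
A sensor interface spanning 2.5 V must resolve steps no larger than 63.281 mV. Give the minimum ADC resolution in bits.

Number of steps required ≥ 2.5 V / 63.281 mV = 39.51.
Need 2^N ≥ 39.51; 2^5 = 32, 2^6 = 64.
Minimum N = 6.

6 bits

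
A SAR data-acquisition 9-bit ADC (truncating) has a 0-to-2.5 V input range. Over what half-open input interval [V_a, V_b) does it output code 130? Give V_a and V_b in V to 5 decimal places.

LSB = 2.5/2^9 = 4.883 mV.
V_a = V_low + 130·LSB = 0.634766 V; V_b = V_low + 131·LSB = 0.639648 V.

[0.63477 V, 0.63965 V)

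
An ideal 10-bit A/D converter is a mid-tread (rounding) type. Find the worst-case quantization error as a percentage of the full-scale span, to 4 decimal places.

0.0488 %

Rounding → worst-case error = ½ LSB = V_FS/2^11, so 100/2048 = 0.0488281 % of full scale.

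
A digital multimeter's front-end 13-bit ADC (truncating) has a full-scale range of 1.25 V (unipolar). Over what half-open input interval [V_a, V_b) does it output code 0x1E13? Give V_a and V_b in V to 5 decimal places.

LSB = 1.25/2^13 = 152.59 µV.
Code 0x1E13 = 7699 decimal.
V_a = V_low + 7699·LSB = 1.17477 V; V_b = V_low + 7700·LSB = 1.17493 V.

[1.17477 V, 1.17493 V)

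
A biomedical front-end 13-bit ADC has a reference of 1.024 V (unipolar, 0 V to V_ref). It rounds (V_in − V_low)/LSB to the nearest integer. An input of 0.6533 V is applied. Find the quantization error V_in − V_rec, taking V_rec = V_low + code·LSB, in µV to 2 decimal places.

50.00 µV

One LSB is 1.024 V / 8192 = 125.00 µV.
Scaled input = 5226.4000 LSBs, so code = 5226.
Code 5226 maps back to 0 + 5226×0.000125 V = 0.65325 V.
V_in − V_rec = 5e-05 V = 50.00 µV.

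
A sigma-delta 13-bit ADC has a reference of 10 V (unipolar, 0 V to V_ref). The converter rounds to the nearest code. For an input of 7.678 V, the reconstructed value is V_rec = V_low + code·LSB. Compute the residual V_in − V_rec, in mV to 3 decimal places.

-0.223 mV

Step size: 10 V ÷ 2^13 = 1.221 mV.
Scaled input = 6289.8176 LSBs, so code = 6290.
Reconstructed: 7.6782227 V.
V_in − V_rec = -0.000222656 V = -0.223 mV.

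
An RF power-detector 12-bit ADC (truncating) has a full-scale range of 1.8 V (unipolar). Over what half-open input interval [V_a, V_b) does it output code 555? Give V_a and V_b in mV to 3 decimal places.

LSB = 1.8/2^12 = 439.45 µV.
V_a = V_low + 555·LSB = 0.243896 V; V_b = V_low + 556·LSB = 0.244336 V.

[243.896 mV, 244.336 mV)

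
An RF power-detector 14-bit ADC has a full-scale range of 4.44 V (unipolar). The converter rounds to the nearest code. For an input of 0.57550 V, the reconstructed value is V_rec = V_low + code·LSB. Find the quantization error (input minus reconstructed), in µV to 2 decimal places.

-95.70 µV

LSB = 4.44/2^14 = 271.00 µV.
(0.57550 − 0)/0.000270996 = 2123.6468; round gives code 2124.
V_rec = 0 + 2124·0.000270996 = 0.5755957 V.
V_in − V_rec = -9.57031e-05 V = -95.70 µV.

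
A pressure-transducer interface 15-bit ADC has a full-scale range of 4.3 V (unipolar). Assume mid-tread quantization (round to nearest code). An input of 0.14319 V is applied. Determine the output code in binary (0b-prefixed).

LSB = 4.3 V / 32768 = 131.23 µV.
Input sits at 1091.174 steps above V_low.
round(1091.174) = 1091.
In binary (0b-prefixed): 0b10001000011.

code 0b10001000011 (decimal 1091)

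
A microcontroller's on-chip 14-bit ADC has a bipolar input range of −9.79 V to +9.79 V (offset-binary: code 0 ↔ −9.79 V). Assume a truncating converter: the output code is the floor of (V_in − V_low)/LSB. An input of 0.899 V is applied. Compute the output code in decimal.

code 8944

With 16384 levels over 19.58 V, one step is 1.195 mV.
Input sits at 8944.258 steps above V_low.
Floor → code 8944.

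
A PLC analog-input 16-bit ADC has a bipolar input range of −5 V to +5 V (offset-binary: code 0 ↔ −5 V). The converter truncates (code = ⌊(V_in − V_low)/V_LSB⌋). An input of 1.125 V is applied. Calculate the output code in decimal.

With 65536 levels over 10 V, one step is 152.59 µV.
(V_in − V_low)/LSB = (1.125 − (−5)) / 0.000152588 = 40140.800.
⌊·⌋(40140.800) = 40140.

code 40140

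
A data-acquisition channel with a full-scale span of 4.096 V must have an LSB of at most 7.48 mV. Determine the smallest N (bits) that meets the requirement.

Number of steps required ≥ 4.096 V / 7.48 mV = 547.59.
Need 2^N ≥ 547.59; 2^9 = 512, 2^10 = 1024.
Minimum N = 10.

10 bits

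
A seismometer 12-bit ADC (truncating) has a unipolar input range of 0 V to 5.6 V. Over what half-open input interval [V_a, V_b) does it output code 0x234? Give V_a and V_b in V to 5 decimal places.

LSB = 5.6/2^12 = 1.367 mV.
Code 0x234 = 564 decimal.
V_a = V_low + 564·LSB = 0.771094 V; V_b = V_low + 565·LSB = 0.772461 V.

[0.77109 V, 0.77246 V)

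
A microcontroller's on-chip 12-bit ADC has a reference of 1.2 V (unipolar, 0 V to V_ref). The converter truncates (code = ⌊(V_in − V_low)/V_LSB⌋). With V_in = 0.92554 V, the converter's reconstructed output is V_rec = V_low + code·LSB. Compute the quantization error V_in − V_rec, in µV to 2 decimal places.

LSB = 1.2/2^12 = 292.97 µV.
(V_in − V_low)/LSB = (0.92554 − 0)/0.000292969 = 3159.1765 → code 3159 (floor).
Code 3159 maps back to 0 + 3159×0.000292969 V = 0.92548828 V.
V_in − V_rec = 5.17188e-05 V = 51.72 µV.

51.72 µV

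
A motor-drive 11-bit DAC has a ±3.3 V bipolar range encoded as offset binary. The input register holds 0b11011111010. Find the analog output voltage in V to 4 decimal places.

2.4557 V

LSB = 6.6 V / 2^11 = 3.223 mV.
Code 0b11011111010 = 1786 decimal.
V_out = (−3.3) + 1786 × 0.00322266 V = 2.45566 V.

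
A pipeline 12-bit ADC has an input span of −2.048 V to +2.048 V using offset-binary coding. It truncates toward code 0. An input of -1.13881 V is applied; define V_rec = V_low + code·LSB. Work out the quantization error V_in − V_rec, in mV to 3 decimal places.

0.190 mV

LSB = 4.096/2^12 = 1.000 mV.
Scaled input = 909.1900 LSBs, so code = 909.
Reconstructed: -1.139 V.
V_in − V_rec = 0.00019 V = 0.190 mV.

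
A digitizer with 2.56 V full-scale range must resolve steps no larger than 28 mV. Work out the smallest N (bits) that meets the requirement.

Number of steps required ≥ 2.56 V / 28 mV = 91.43.
Need 2^N ≥ 91.43; 2^6 = 64, 2^7 = 128.
Minimum N = 7.

7 bits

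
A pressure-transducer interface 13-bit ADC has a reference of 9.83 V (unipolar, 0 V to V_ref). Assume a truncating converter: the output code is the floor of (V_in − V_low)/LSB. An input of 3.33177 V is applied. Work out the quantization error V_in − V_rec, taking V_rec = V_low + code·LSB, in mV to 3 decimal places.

LSB = 9.83/2^13 = 1.200 mV.
(3.33177 − 0)/0.00119995 = 2776.5880; ⌊·⌋ gives code 2776.
Reconstructed: 3.3310645 V.
Difference: 0.000705547 V → 0.706 mV.

0.706 mV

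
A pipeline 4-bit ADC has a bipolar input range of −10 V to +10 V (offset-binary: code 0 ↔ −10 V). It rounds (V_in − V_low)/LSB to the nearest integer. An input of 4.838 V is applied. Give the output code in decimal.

code 12

LSB = 20 V / 16 = 1.2500 V.
(V_in − V_low)/LSB = (4.838 − (−10)) / 1.25 = 11.870.
Round → code 12.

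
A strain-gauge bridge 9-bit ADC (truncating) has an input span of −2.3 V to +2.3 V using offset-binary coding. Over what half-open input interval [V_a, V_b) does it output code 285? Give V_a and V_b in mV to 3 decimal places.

LSB = 4.6/2^9 = 8.984 mV.
V_a = V_low + 285·LSB = 0.260547 V; V_b = V_low + 286·LSB = 0.269531 V.

[260.547 mV, 269.531 mV)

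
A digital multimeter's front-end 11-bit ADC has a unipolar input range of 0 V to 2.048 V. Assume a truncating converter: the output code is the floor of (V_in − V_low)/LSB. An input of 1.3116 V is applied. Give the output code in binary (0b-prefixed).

code 0b10100011111 (decimal 1311)

Full-scale span = 2.048 V; LSB = 2.048/2^11 = 1.000 mV.
Input sits at 1311.600 steps above V_low.
So the output code is 1311.
In binary (0b-prefixed): 0b10100011111.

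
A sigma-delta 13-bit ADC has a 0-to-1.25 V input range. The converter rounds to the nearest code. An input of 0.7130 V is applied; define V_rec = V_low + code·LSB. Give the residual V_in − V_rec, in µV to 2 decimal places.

-43.21 µV

LSB = 1.25/2^13 = 152.59 µV.
Scaled input = 4672.7168 LSBs, so code = 4673.
Code 4673 maps back to 0 + 4673×0.000152588 V = 0.71304321 V.
Error = 0.7130 − 0.71304321 = -4.32129e-05 V = -43.21 µV.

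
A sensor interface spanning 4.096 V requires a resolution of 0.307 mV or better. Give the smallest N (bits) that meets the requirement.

Number of steps required ≥ 4.096 V / 0.307 mV = 13342.02.
Need 2^N ≥ 13342.02; 2^13 = 8192, 2^14 = 16384.
Minimum N = 14.

14 bits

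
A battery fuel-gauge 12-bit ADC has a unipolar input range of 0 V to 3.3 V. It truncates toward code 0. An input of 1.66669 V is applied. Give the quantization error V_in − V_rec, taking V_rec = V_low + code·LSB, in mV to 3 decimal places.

0.577 mV

Step size: 3.3 V ÷ 2^12 = 0.806 mV.
Scaled input = 2068.7158 LSBs, so code = 2068.
Code 2068 maps back to 0 + 2068×0.000805664 V = 1.6661133 V.
V_in − V_rec = 0.000576719 V = 0.577 mV.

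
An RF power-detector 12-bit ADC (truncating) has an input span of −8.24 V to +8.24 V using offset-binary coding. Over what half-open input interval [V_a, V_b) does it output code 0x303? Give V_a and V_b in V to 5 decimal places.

LSB = 16.48/2^12 = 4.023 mV.
Code 0x303 = 771 decimal.
V_a = V_low + 771·LSB = -5.13793 V; V_b = V_low + 772·LSB = -5.13391 V.

[-5.13793 V, -5.13391 V)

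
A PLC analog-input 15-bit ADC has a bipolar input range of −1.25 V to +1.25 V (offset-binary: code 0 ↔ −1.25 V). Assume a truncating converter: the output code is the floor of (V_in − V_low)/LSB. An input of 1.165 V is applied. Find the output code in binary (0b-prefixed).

code 0b111101110100101 (decimal 31653)

Full-scale span = 2.5 V; LSB = 2.5/2^15 = 76.29 µV.
(1.165 − (−1.25)) / 7.62939e-05 = 31653.888 LSBs.
So the output code is 31653.
In binary (0b-prefixed): 0b111101110100101.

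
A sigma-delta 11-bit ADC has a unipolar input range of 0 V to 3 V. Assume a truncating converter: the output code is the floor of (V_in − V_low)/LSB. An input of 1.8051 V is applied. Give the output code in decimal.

code 1232

Full-scale span = 3 V; LSB = 3/2^11 = 1.465 mV.
(1.8051 − 0) / 0.00146484 = 1232.282 LSBs.
⌊·⌋(1232.282) = 1232.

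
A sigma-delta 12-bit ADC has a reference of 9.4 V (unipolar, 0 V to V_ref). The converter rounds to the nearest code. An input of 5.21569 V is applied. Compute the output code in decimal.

code 2273

LSB = 9.4 V / 4096 = 2.295 mV.
(V_in − V_low)/LSB = (5.21569 − 0) / 0.00229492 = 2272.709.
round(2272.709) = 2273.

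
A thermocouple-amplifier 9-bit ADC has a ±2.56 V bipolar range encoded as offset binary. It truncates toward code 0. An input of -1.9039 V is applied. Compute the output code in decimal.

code 65

LSB = 5.12 V / 512 = 10.000 mV.
Input sits at 65.610 steps above V_low.
⌊·⌋(65.610) = 65.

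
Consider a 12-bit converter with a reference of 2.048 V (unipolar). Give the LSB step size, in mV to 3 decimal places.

0.500 mV

Full-scale span = 2.048 V.
LSB = 2.048 / 2^12 = 2.048 / 4096 = 0.0005 V = 0.500 mV.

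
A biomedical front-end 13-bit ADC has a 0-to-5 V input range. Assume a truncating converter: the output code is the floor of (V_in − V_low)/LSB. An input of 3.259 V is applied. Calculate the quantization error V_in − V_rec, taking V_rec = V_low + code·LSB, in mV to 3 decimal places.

LSB = 5/2^13 = 0.610 mV.
(3.259 − 0)/0.000610352 = 5339.5456; ⌊·⌋ gives code 5339.
V_rec = 0 + 5339·0.000610352 = 3.258667 V.
Difference: 0.000333008 V → 0.333 mV.

0.333 mV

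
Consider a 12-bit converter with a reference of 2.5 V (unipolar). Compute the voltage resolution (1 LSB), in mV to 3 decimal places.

Full-scale span = 2.5 V.
LSB = 2.5 / 2^12 = 2.5 / 4096 = 0.000610352 V = 0.610 mV.

0.610 mV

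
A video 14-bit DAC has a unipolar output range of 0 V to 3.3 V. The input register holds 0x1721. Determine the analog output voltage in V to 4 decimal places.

LSB = 3.3 V / 2^14 = 201.42 µV.
Code 0x1721 = 5921 decimal.
V_out = 0 + 5921 × 0.000201416 V = 1.19258 V.

1.1926 V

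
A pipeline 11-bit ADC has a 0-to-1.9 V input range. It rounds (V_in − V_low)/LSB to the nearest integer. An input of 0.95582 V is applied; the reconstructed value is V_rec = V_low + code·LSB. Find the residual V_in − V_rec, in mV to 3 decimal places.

One LSB is 1.9 V / 2048 = 0.928 mV.
(0.95582 − 0)/0.000927734 = 1030.2733; round gives code 1030.
Reconstructed: 0.95556641 V.
Error = 0.95582 − 0.95556641 = 0.000253594 V = 0.254 mV.

0.254 mV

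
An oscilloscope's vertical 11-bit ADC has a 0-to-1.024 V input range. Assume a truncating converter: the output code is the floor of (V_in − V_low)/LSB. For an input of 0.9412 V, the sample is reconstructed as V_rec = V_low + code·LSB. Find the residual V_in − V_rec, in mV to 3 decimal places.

0.200 mV

LSB = 1.024/2^11 = 0.500 mV.
(V_in − V_low)/LSB = (0.9412 − 0)/0.0005 = 1882.4000 → code 1882 (floor).
Reconstructed: 0.941 V.
V_in − V_rec = 0.0002 V = 0.200 mV.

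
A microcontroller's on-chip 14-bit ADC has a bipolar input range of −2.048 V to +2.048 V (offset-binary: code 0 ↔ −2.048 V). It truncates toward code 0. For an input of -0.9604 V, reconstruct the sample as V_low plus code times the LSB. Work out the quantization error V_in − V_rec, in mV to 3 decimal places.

LSB = 4.096/2^14 = 250.00 µV.
Scaled input = 4350.4000 LSBs, so code = 4350.
Reconstructed: -0.9605 V.
V_in − V_rec = 0.0001 V = 0.100 mV.

0.100 mV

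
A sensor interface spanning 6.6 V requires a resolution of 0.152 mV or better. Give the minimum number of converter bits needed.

16 bits

Number of steps required ≥ 6.6 V / 0.152 mV = 43421.05.
Need 2^N ≥ 43421.05; 2^15 = 32768, 2^16 = 65536.
Minimum N = 16.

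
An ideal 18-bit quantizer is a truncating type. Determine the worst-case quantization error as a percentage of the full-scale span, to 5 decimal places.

0.00038 %

Truncating → worst-case error = 1 LSB = V_FS/2^18, so 100/262144 = 0.00038147 % of full scale.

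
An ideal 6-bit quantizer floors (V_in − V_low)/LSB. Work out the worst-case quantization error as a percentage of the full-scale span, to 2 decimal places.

1.56 %

Truncating → worst-case error = 1 LSB = V_FS/2^6, so 100/64 = 1.5625 % of full scale.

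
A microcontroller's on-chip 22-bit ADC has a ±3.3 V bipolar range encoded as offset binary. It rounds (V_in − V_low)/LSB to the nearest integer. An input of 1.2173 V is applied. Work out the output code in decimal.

Full-scale span = 6.6 V; LSB = 6.6/2^22 = 1.57 µV.
(V_in − V_low)/LSB = (1.2173 − (−3.3)) / 1.57356e-06 = 2870746.888.
Round → code 2870747.

code 2870747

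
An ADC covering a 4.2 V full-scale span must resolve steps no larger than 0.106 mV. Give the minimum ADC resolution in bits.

16 bits

Number of steps required ≥ 4.2 V / 0.106 mV = 39622.64.
Need 2^N ≥ 39622.64; 2^15 = 32768, 2^16 = 65536.
Minimum N = 16.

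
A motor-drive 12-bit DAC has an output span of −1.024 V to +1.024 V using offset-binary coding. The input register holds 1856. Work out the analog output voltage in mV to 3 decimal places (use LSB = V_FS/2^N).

LSB = 2.048 V / 2^12 = 0.500 mV.
V_out = (−1.024) + 1856 × 0.0005 V = -0.096 V.
= -96.000 mV.

-96.000 mV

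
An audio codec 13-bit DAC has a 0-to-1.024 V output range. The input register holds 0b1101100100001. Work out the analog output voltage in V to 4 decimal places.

LSB = 1.024 V / 2^13 = 125.00 µV.
Code 0b1101100100001 = 6945 decimal.
V_out = 0 + 6945 × 0.000125 V = 0.868125 V.

0.8681 V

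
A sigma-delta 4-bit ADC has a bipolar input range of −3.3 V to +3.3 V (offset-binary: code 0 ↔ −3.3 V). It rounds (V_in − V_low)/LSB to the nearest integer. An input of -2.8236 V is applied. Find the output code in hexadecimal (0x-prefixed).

With 16 levels over 6.6 V, one step is 412.500 mV.
(-2.8236 − (−3.3)) / 0.4125 = 1.155 LSBs.
Round → code 1.
In hexadecimal (0x-prefixed): 0x1.

code 0x1 (decimal 1)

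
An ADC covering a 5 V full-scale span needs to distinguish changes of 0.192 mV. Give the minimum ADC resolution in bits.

Number of steps required ≥ 5 V / 0.192 mV = 26041.67.
Need 2^N ≥ 26041.67; 2^14 = 16384, 2^15 = 32768.
Minimum N = 15.

15 bits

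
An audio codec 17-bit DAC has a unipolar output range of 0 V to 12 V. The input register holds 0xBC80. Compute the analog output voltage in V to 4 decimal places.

LSB = 12 V / 2^17 = 91.55 µV.
Code 0xBC80 = 48256 decimal.
V_out = 0 + 48256 × 9.15527e-05 V = 4.41797 V.

4.4180 V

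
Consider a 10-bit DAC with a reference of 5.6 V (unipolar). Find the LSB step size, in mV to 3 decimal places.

5.469 mV

Full-scale span = 5.6 V.
LSB = 5.6 / 2^10 = 5.6 / 1024 = 0.00546875 V = 5.469 mV.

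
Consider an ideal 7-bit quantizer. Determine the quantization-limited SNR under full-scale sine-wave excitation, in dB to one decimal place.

43.9 dB

SNR ≈ 6.02·N + 1.76 dB = 6.02·7 + 1.76 = 43.90 dB.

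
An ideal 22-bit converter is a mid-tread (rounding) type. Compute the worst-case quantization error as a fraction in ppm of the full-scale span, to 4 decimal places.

Rounding → worst-case error = ½ LSB = V_FS/2^23, so 1e+06/8388608 = 0.119209 ppm of full scale.

0.1192 ppm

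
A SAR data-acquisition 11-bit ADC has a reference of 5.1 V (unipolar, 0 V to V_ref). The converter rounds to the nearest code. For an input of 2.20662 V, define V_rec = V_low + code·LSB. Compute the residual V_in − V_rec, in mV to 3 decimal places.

One LSB is 5.1 V / 2048 = 2.490 mV.
Scaled input = 886.1094 LSBs, so code = 886.
V_rec = 0 + 886·0.00249023 = 2.2063477 V.
Difference: 0.000272344 V → 0.272 mV.

0.272 mV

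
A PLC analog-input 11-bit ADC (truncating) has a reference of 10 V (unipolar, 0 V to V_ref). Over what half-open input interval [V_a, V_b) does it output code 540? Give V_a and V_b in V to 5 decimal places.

LSB = 10/2^11 = 4.883 mV.
V_a = V_low + 540·LSB = 2.63672 V; V_b = V_low + 541·LSB = 2.6416 V.

[2.63672 V, 2.64160 V)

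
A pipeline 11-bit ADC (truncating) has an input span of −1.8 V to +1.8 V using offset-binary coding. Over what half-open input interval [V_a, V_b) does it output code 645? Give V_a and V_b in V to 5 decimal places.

LSB = 3.6/2^11 = 1.758 mV.
V_a = V_low + 645·LSB = -0.666211 V; V_b = V_low + 646·LSB = -0.664453 V.

[-0.66621 V, -0.66445 V)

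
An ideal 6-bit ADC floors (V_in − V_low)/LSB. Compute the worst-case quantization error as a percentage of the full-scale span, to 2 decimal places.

1.56 %

Truncating → worst-case error = 1 LSB = V_FS/2^6, so 100/64 = 1.5625 % of full scale.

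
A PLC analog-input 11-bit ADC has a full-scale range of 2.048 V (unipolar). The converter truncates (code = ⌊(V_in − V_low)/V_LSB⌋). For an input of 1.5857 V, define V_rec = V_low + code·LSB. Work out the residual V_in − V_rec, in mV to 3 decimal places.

LSB = 2.048/2^11 = 1.000 mV.
(V_in − V_low)/LSB = (1.5857 − 0)/0.001 = 1585.7000 → code 1585 (floor).
V_rec = 0 + 1585·0.001 = 1.585 V.
Difference: 0.0007 V → 0.700 mV.

0.700 mV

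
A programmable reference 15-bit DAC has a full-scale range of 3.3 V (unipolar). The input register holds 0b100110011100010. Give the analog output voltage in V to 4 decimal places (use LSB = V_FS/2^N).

1.9821 V

LSB = 3.3 V / 2^15 = 100.71 µV.
Code 0b100110011100010 = 19682 decimal.
V_out = 0 + 19682 × 0.000100708 V = 1.98214 V.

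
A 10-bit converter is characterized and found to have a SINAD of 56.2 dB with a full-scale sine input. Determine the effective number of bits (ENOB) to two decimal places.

ENOB = (SINAD − 1.76) / 6.02 = (56.2 − 1.76)/6.02 = 9.043.

9.04 bits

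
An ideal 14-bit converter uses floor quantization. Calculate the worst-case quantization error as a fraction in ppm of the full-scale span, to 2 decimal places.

61.04 ppm

Truncating → worst-case error = 1 LSB = V_FS/2^14, so 1e+06/16384 = 61.0352 ppm of full scale.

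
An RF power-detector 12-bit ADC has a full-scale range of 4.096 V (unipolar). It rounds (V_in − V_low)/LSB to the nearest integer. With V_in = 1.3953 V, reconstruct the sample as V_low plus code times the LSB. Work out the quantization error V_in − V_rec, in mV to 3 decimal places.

LSB = 4.096/2^12 = 1.000 mV.
Scaled input = 1395.3000 LSBs, so code = 1395.
V_rec = 0 + 1395·0.001 = 1.395 V.
V_in − V_rec = 0.0003 V = 0.300 mV.

0.300 mV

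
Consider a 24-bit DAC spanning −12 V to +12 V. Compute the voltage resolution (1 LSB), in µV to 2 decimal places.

Full-scale span = 24 V.
LSB = 24 / 2^24 = 24 / 16777216 = 1.43051e-06 V = 1.43 µV.

1.43 µV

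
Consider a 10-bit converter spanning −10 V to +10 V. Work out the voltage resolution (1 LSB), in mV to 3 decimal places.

19.531 mV

Full-scale span = 20 V.
LSB = 20 / 2^10 = 20 / 1024 = 0.0195312 V = 19.531 mV.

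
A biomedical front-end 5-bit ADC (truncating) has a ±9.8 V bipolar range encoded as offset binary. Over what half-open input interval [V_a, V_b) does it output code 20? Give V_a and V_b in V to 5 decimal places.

LSB = 19.6/2^5 = 0.6125 V.
V_a = V_low + 20·LSB = 2.45 V; V_b = V_low + 21·LSB = 3.0625 V.

[2.45000 V, 3.06250 V)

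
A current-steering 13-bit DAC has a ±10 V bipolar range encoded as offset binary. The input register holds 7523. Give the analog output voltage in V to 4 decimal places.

8.3667 V

LSB = 20 V / 2^13 = 2.441 mV.
V_out = (−10) + 7523 × 0.00244141 V = 8.3667 V.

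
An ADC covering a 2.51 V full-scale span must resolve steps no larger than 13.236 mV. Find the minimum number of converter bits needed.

Number of steps required ≥ 2.51 V / 13.236 mV = 189.63.
Need 2^N ≥ 189.63; 2^7 = 128, 2^8 = 256.
Minimum N = 8.

8 bits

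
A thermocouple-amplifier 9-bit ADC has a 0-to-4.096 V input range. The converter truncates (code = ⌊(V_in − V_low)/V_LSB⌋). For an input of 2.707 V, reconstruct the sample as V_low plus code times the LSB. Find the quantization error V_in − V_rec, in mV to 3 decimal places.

LSB = 4.096/2^9 = 8.000 mV.
(V_in − V_low)/LSB = (2.707 − 0)/0.008 = 338.3750 → code 338 (floor).
V_rec = 0 + 338·0.008 = 2.704 V.
V_in − V_rec = 0.003 V = 3.000 mV.

3.000 mV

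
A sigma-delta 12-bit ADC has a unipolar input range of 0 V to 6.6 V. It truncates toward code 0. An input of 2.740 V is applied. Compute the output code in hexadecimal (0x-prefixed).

LSB = 6.6 V / 4096 = 1.611 mV.
Input sits at 1700.461 steps above V_low.
⌊·⌋(1700.461) = 1700.
In hexadecimal (0x-prefixed): 0x6A4.

code 0x6A4 (decimal 1700)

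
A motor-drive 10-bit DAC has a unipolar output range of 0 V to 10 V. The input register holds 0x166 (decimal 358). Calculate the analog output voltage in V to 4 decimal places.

LSB = 10 V / 2^10 = 9.766 mV.
Code 0x166 = 358 decimal.
V_out = 0 + 358 × 0.00976562 V = 3.49609 V.

3.4961 V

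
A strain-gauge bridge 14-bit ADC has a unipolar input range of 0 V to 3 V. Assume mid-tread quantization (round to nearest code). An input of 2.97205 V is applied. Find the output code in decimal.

With 16384 levels over 3 V, one step is 183.11 µV.
Input sits at 16231.356 steps above V_low.
Round → code 16231.

code 16231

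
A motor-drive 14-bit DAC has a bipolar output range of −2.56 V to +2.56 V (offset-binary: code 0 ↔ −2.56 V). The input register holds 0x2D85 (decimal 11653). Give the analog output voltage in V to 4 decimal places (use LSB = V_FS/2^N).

LSB = 5.12 V / 2^14 = 312.50 µV.
Code 0x2D85 = 11653 decimal.
V_out = (−2.56) + 11653 × 0.0003125 V = 1.08156 V.

1.0816 V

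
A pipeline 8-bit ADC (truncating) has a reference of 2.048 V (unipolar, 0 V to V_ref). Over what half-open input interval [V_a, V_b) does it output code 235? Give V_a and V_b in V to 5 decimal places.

[1.88000 V, 1.88800 V)

LSB = 2.048/2^8 = 8.000 mV.
V_a = V_low + 235·LSB = 1.88 V; V_b = V_low + 236·LSB = 1.888 V.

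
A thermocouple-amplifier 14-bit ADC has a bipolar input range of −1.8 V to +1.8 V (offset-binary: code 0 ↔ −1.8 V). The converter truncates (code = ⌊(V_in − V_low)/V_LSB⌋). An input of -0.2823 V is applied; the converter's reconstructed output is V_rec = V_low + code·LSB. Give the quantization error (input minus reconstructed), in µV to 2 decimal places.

48.63 µV

LSB = 3.6/2^14 = 219.73 µV.
Scaled input = 6907.2213 LSBs, so code = 6907.
Reconstructed: -0.28234863 V.
Difference: 4.86328e-05 V → 48.63 µV.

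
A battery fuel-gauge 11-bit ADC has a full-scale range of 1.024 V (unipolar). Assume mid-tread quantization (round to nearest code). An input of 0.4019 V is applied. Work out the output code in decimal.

code 804

Full-scale span = 1.024 V; LSB = 1.024/2^11 = 0.500 mV.
(0.4019 − 0) / 0.0005 = 803.800 LSBs.
So the output code is 804.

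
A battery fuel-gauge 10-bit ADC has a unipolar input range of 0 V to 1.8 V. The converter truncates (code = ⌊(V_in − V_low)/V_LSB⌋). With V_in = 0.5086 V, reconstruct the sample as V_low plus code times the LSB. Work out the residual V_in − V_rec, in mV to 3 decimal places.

0.592 mV

One LSB is 1.8 V / 1024 = 1.758 mV.
(0.5086 − 0)/0.00175781 = 289.3369; ⌊·⌋ gives code 289.
Code 289 maps back to 0 + 289×0.00175781 V = 0.50800781 V.
Difference: 0.000592188 V → 0.592 mV.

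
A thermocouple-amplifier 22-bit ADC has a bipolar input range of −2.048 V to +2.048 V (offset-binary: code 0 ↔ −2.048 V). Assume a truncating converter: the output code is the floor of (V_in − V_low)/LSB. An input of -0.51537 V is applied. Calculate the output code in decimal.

Full-scale span = 4.096 V; LSB = 4.096/2^22 = 0.98 µV.
(V_in − V_low)/LSB = (-0.51537 − (−2.048)) / 9.76563e-07 = 1569413.120.
⌊·⌋(1569413.120) = 1569413.

code 1569413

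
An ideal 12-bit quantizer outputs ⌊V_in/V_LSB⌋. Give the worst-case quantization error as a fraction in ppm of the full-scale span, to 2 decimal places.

244.14 ppm

Truncating → worst-case error = 1 LSB = V_FS/2^12, so 1e+06/4096 = 244.141 ppm of full scale.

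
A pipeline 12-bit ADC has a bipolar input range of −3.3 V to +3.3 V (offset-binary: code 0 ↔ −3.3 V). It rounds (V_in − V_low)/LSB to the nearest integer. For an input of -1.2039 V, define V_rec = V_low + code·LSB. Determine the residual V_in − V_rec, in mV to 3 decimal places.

-0.238 mV

One LSB is 6.6 V / 4096 = 1.611 mV.
Scaled input = 1300.8524 LSBs, so code = 1301.
Code 1301 maps back to (−3.3) + 1301×0.00161133 V = -1.2036621 V.
Error = -1.2039 − (−1.2036621) = -0.000237891 V = -0.238 mV.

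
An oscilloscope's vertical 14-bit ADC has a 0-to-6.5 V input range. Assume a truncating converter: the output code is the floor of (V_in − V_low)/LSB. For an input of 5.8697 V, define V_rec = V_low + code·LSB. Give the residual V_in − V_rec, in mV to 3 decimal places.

0.102 mV

One LSB is 6.5 V / 16384 = 396.73 µV.
(5.8697 − 0)/0.000396729 = 14795.2561; ⌊·⌋ gives code 14795.
Code 14795 maps back to 0 + 14795×0.000396729 V = 5.8695984 V.
V_in − V_rec = 0.000101611 V = 0.102 mV.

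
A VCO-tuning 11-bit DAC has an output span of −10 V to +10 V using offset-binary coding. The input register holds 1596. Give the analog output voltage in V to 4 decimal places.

LSB = 20 V / 2^11 = 9.766 mV.
V_out = (−10) + 1596 × 0.00976562 V = 5.58594 V.

5.5859 V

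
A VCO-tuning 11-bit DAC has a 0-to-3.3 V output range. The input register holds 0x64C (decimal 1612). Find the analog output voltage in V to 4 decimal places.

2.5975 V

LSB = 3.3 V / 2^11 = 1.611 mV.
Code 0x64C = 1612 decimal.
V_out = 0 + 1612 × 0.00161133 V = 2.59746 V.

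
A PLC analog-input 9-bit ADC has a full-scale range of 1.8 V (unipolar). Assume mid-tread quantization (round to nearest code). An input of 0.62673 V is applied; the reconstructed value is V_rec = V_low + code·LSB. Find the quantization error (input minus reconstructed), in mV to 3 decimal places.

0.949 mV

LSB = 1.8/2^9 = 3.516 mV.
Scaled input = 178.2699 LSBs, so code = 178.
Code 178 maps back to 0 + 178×0.00351563 V = 0.62578125 V.
V_in − V_rec = 0.00094875 V = 0.949 mV.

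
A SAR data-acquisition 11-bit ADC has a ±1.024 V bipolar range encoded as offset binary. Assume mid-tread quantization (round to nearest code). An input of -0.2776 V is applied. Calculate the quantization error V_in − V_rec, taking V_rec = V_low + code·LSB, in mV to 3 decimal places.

0.400 mV

One LSB is 2.048 V / 2048 = 1.000 mV.
Scaled input = 746.4000 LSBs, so code = 746.
Reconstructed: -0.278 V.
Difference: 0.0004 V → 0.400 mV.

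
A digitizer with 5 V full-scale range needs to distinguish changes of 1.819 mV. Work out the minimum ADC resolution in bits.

Number of steps required ≥ 5 V / 1.819 mV = 2748.76.
Need 2^N ≥ 2748.76; 2^11 = 2048, 2^12 = 4096.
Minimum N = 12.

12 bits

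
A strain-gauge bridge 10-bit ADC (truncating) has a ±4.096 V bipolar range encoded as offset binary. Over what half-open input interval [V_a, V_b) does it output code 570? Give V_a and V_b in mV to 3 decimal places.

LSB = 8.192/2^10 = 8.000 mV.
V_a = V_low + 570·LSB = 0.464 V; V_b = V_low + 571·LSB = 0.472 V.

[464.000 mV, 472.000 mV)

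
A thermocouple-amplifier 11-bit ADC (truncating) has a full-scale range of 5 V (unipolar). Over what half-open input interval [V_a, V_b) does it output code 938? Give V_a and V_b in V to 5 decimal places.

LSB = 5/2^11 = 2.441 mV.
V_a = V_low + 938·LSB = 2.29004 V; V_b = V_low + 939·LSB = 2.29248 V.

[2.29004 V, 2.29248 V)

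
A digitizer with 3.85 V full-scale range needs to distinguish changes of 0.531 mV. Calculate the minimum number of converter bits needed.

Number of steps required ≥ 3.85 V / 0.531 mV = 7250.47.
Need 2^N ≥ 7250.47; 2^12 = 4096, 2^13 = 8192.
Minimum N = 13.

13 bits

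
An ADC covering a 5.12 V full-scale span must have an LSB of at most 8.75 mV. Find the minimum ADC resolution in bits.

Number of steps required ≥ 5.12 V / 8.75 mV = 585.14.
Need 2^N ≥ 585.14; 2^9 = 512, 2^10 = 1024.
Minimum N = 10.

10 bits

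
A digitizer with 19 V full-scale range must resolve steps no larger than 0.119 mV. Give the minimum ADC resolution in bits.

18 bits

Number of steps required ≥ 19 V / 0.119 mV = 159663.87.
Need 2^N ≥ 159663.87; 2^17 = 131072, 2^18 = 262144.
Minimum N = 18.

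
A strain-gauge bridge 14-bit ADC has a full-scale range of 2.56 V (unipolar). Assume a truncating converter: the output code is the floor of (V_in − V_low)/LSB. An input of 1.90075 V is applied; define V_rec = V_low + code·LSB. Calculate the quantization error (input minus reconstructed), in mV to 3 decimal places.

0.125 mV

Step size: 2.56 V ÷ 2^14 = 156.25 µV.
Scaled input = 12164.8000 LSBs, so code = 12164.
Reconstructed: 1.900625 V.
Difference: 0.000125 V → 0.125 mV.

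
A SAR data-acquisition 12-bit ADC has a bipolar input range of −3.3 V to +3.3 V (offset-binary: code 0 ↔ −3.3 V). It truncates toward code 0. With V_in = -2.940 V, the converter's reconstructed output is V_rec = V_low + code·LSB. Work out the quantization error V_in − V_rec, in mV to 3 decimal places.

LSB = 6.6/2^12 = 1.611 mV.
(V_in − V_low)/LSB = (-2.940 − (−3.3))/0.00161133 = 223.4182 → code 223 (floor).
V_rec = (−3.3) + 223·0.00161133 = -2.9406738 V.
Error = -2.940 − (−2.9406738) = 0.000673828 V = 0.674 mV.

0.674 mV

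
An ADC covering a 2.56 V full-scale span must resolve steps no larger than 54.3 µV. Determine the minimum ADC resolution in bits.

16 bits

Number of steps required ≥ 2.56 V / 54.3 µV = 47145.49.
Need 2^N ≥ 47145.49; 2^15 = 32768, 2^16 = 65536.
Minimum N = 16.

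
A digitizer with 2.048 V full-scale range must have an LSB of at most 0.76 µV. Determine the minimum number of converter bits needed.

Number of steps required ≥ 2.048 V / 0.76 µV = 2694736.84.
Need 2^N ≥ 2694736.84; 2^21 = 2097152, 2^22 = 4194304.
Minimum N = 22.

22 bits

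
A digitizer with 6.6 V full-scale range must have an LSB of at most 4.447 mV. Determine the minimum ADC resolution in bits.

11 bits

Number of steps required ≥ 6.6 V / 4.447 mV = 1484.15.
Need 2^N ≥ 1484.15; 2^10 = 1024, 2^11 = 2048.
Minimum N = 11.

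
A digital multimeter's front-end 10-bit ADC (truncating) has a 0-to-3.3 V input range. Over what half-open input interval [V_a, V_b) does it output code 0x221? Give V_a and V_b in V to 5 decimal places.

LSB = 3.3/2^10 = 3.223 mV.
Code 0x221 = 545 decimal.
V_a = V_low + 545·LSB = 1.75635 V; V_b = V_low + 546·LSB = 1.75957 V.

[1.75635 V, 1.75957 V)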